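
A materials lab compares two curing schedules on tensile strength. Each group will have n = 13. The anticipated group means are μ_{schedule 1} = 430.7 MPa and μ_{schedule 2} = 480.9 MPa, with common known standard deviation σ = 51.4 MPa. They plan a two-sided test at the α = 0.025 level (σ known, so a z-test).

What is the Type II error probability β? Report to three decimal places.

β ≈ 0.402

Standardized effect: d = |μ_{schedule 1} − μ_{schedule 2}| / σ = |430.7 − 480.9| / 51.4 = 0.9767
Noncentrality parameter: δ = d·√(n/2) = 0.9767 × √(13/2) = 2.4900
Critical value for a two-sided test at α = 0.025: z_{α/2} = 2.241.
Power = Φ(δ − 2.241) + Φ(−δ − 2.241) = Φ(0.249) + Φ(-4.731) = 0.5982 + 0.0000 = 0.5982.
Type II error: β = 1 − power = 1 − 0.5982 = 0.4018.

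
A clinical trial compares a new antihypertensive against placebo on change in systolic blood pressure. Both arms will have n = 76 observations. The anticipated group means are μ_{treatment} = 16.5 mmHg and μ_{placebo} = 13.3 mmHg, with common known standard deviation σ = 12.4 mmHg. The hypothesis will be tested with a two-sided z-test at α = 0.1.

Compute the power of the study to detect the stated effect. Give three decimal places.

Standardized effect: d = |μ_{treatment} − μ_{placebo}| / σ = |16.5 − 13.3| / 12.4 = 0.2581
Noncentrality parameter: δ = d·√(n/2) = 0.2581 × √(76/2) = 1.5908
Two-sided α = 0.1 → critical value z_{0.05} = 1.645.
Power = Φ(δ − 1.645) + Φ(−δ − 1.645) = Φ(-0.054) + Φ(-3.236) = 0.4785 + 0.0006 = 0.4791.

Power ≈ 0.479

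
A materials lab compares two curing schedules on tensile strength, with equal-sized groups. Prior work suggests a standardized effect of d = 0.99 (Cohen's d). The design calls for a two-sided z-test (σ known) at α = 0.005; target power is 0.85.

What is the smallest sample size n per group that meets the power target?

n = 31 per group

Set Φ(δ − 2.807) = 0.85; then δ − 2.807 = Φ⁻¹(0.85) = 1.036, giving δ = 3.843.
(For δ > 0 the lower-tail rejection region contributes negligibly to power, so the one-term inversion is standard.)
δ = d·√(n/2) ⇒ n = 2(δ/d)² = 2 × (3.843 / 0.99)² = 30.14.
Round up to the next whole unit.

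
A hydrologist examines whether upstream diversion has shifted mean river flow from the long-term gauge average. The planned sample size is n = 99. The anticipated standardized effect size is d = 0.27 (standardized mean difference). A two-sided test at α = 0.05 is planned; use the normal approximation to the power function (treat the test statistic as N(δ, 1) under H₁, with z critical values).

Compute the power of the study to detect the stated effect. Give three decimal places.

Power ≈ 0.766

Noncentrality parameter: δ = d·√n = 0.27 × √99 = 2.6865
Two-sided α = 0.05 → critical value z_{0.025} = 1.960.
Power = Φ(δ − 1.960) + Φ(−δ − 1.960) = Φ(0.727) + Φ(-4.646) = 0.7662 + 0.0000 = 0.7662.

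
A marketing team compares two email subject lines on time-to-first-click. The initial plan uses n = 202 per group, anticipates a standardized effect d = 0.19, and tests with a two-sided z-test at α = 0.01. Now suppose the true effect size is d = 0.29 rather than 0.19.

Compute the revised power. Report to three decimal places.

With d = 0.29: δ = d·√(n/2) = 0.29 × √(202/2) = 2.9145. Critical value z_{0.005} = 2.576.
Revised power = Φ(δ − 2.576) + Φ(−δ − 2.576) = Φ(0.339) + Φ(-5.490) = 0.6326 + 0.0000 = 0.6326.

Power ≈ 0.633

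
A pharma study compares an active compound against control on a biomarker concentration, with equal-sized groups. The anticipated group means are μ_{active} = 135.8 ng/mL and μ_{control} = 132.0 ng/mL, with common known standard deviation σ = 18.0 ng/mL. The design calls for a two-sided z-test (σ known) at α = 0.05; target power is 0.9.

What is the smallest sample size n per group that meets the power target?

Standardized effect: d = |μ_{active} − μ_{control}| / σ = |135.8 − 132.0| / 18.0 = 0.2111
Set Φ(δ − 1.960) = 0.9; then δ − 1.960 = Φ⁻¹(0.9) = 1.282, giving δ = 3.242.
(The Φ(−δ − z_{α/2}) term is vanishingly small for δ > 0 and is dropped in the standard sample-size formula.)
δ = d·√(n/2) ⇒ n = 2(δ/d)² = 2 × (3.242 / 0.2111)² = 471.52.
Round up to the next whole unit.

n = 472 per group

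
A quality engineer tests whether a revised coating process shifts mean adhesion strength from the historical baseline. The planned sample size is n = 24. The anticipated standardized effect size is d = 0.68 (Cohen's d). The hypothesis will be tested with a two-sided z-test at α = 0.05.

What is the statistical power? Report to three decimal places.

Noncentrality parameter: δ = d·√n = 0.68 × √24 = 3.3313
Critical value for a two-sided test at α = 0.05: z_{α/2} = 1.960.
Power = Φ(δ − 1.960) + Φ(−δ − 1.960) = Φ(1.371) + Φ(-5.291) = 0.9149 + 0.0000 = 0.9149.

Power ≈ 0.915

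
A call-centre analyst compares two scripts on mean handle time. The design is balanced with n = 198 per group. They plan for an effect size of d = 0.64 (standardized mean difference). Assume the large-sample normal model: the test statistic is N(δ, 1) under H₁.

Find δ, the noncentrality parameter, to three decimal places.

δ = d·√(n/2) = 0.64 × √(198/2) = 6.3679

δ ≈ 6.368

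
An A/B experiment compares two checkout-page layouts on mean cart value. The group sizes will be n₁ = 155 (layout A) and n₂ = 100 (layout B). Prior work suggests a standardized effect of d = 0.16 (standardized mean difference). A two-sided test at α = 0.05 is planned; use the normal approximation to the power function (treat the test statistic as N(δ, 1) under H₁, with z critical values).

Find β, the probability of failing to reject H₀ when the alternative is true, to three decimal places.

β ≈ 0.761

Noncentrality parameter: λ = d / √(1/n₁ + 1/n₂) = 0.16 / √(1/155 + 1/100) = 1.2474
Two-sided α = 0.05 → critical value z_{0.025} = 1.960.
Power = Φ(λ − 1.960) + Φ(−λ − 1.960) = Φ(-0.713) + Φ(-3.207) = 0.2381 + 0.0007 = 0.2387.
Type II error: β = 1 − power = 1 − 0.2387 = 0.7613.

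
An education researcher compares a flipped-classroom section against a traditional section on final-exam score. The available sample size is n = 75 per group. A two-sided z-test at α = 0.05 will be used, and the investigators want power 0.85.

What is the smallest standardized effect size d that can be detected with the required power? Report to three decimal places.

Need Φ(δ − 1.960) = 0.85, so δ = 1.960 + 1.036 = 2.996.
(The second rejection-region term Φ(−δ − z_{α/2}) is negligible and dropped.)
δ = d·√(n/2) ⇒ d = δ/√(n/2) = 2.996/√(75/2) = 0.4893.

d ≈ 0.489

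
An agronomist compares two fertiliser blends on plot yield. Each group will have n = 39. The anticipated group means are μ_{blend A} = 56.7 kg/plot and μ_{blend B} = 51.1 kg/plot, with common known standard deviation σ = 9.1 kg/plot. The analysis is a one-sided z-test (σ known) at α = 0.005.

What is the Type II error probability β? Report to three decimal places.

β ≈ 0.444

Standardized effect: d = |μ_{blend A} − μ_{blend B}| / σ = |56.7 − 51.1| / 9.1 = 0.6154
Noncentrality parameter: δ = d·√(n/2) = 0.6154 × √(39/2) = 2.7175
One-sided α = 0.005 → critical value z_{0.005} = 2.576.
Power = Φ(δ − 2.576) = Φ(0.142) = 0.5563.
Type II error: β = 1 − power = 1 − 0.5563 = 0.4437.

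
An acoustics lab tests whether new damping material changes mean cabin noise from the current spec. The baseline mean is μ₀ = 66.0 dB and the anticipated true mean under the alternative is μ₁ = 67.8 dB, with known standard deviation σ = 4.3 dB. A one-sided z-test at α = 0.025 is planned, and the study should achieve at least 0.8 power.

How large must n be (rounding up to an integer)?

Standardized effect: d = |μ₁ − μ₀| / σ = |67.8 − 66.0| / 4.3 = 0.4186
For power 0.8 need Φ(δ − z_{0.025}) = 0.8, so δ = z_{0.025} + z_{0.20} = 1.960 + 0.842 = 2.802.
δ = d·√n ⇒ n = (δ/d)² = (2.802 / 0.4186)² = 44.79.
Rounding up, n = 45.

n = 45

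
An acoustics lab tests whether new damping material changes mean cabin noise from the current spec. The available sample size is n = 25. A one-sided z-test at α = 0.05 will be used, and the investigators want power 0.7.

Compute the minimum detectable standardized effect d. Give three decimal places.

Need Φ(δ − 1.645) = 0.7, so δ = 1.645 + 0.524 = 2.169.
δ = d·√n ⇒ d = δ/√n = 2.169/√25 = 0.4339.

d ≈ 0.434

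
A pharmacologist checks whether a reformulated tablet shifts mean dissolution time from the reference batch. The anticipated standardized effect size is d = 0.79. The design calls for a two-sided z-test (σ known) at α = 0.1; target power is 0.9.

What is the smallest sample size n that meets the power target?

n = 14

Set Φ(δ − 1.645) = 0.9; then δ − 1.645 = Φ⁻¹(0.9) = 1.282, giving δ = 2.926.
(Ignoring the negligible lower-tail rejection probability gives the usual closed-form inversion.)
δ = d·√n ⇒ n = (δ/d)² = (2.926 / 0.79)² = 13.72.
Round up to the next whole unit.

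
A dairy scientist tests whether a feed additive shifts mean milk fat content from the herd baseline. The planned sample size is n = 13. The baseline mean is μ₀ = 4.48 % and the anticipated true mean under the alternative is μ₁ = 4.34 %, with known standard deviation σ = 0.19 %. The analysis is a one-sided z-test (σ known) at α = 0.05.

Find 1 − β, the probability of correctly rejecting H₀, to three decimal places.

Standardized effect: d = |μ₁ − μ₀| / σ = |4.34 − 4.48| / 0.19 = 0.7368
Noncentrality parameter: δ = d·√n = 0.7368 × √13 = 2.6567
Critical value for a one-sided test at α = 0.05: z_α = 1.645.
Power = P(Z > 1.645 − δ) = Φ(1.012) = 0.8442.

Power ≈ 0.844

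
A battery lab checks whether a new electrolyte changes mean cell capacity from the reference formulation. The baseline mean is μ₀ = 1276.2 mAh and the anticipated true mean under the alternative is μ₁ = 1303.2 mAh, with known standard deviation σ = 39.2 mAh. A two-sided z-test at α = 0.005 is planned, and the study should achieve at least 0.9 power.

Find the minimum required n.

Standardized effect: d = |μ₁ − μ₀| / σ = |1303.2 − 1276.2| / 39.2 = 0.6888
For power 0.9 need Φ(δ − z_{0.0025}) = 0.9, so δ = z_{0.0025} + z_{0.10} = 2.807 + 1.282 = 4.089.
(For δ > 0 the lower-tail rejection region contributes negligibly to power, so the one-term inversion is standard.)
δ = d·√n ⇒ n = (δ/d)² = (4.089 / 0.6888)² = 35.24.
Rounding up, n = 36.

n = 36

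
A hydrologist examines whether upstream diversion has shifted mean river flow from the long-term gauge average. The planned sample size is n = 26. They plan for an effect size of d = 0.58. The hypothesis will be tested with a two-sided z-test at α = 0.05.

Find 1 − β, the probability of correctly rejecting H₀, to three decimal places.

Noncentrality parameter: δ = d·√n = 0.58 × √26 = 2.9574
Two-sided α = 0.05 → critical value z_{0.025} = 1.960.
Power = Φ(δ − 1.960) + Φ(−δ − 1.960) = Φ(0.997) + Φ(-4.917) = 0.8407 + 0.0000 = 0.8407.

Power ≈ 0.841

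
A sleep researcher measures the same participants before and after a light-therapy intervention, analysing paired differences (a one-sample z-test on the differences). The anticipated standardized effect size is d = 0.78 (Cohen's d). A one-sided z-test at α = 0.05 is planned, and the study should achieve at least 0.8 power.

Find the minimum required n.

n = 11

Set Φ(δ − 1.645) = 0.8; then δ − 1.645 = Φ⁻¹(0.8) = 0.842, giving δ = 2.486.
δ = d·√n ⇒ n = (δ/d)² = (2.486 / 0.78)² = 10.16.
Round up to the next whole unit.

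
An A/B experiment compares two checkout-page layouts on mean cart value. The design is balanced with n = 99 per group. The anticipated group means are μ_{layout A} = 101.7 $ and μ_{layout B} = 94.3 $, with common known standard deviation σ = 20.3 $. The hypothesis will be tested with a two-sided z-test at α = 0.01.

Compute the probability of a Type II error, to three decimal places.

Standardized effect: d = |μ_{layout A} − μ_{layout B}| / σ = |101.7 − 94.3| / 20.3 = 0.3645
Noncentrality parameter: δ = d·√(n/2) = 0.3645 × √(99/2) = 2.5647
Critical value for a two-sided test at α = 0.01: z_{α/2} = 2.576.
Power = Φ(δ − 2.576) + Φ(−δ − 2.576) = Φ(-0.011) + Φ(-5.141) = 0.4956 + 0.0000 = 0.4956.
Type II error: β = 1 − power = 1 − 0.4956 = 0.5044.

β ≈ 0.504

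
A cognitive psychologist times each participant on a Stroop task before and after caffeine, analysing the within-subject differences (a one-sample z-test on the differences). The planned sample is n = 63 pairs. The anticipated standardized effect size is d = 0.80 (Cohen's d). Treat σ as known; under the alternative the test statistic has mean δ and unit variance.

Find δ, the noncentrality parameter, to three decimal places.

δ = d·√n = 0.80 × √63 = 6.3498

δ ≈ 6.350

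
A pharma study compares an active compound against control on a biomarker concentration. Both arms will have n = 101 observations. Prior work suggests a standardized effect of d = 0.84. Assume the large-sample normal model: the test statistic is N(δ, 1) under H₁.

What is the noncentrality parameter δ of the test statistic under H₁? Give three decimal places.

δ ≈ 5.969

The noncentrality parameter scales effect size by the design's sample-size factor: δ = d·√(n/2) = 0.84 × √(101/2) = 5.9693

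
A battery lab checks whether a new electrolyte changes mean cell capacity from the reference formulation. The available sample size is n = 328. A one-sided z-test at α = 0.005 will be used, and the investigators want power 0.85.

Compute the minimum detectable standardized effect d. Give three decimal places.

Need Φ(δ − 2.576) = 0.85, so δ = 2.576 + 1.036 = 3.612.
δ = d·√n ⇒ d = δ/√n = 3.612/√328 = 0.1995.

d ≈ 0.199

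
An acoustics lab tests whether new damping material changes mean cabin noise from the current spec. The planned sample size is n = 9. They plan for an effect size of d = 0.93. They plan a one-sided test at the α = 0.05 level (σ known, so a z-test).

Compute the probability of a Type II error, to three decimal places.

Noncentrality parameter: δ = d·√n = 0.93 × √9 = 2.7900
One-sided α = 0.05 → critical value z_{0.05} = 1.645.
Power = Φ(δ − 1.645) = Φ(1.145) = 0.8739.
Type II error: β = 1 − power = 1 − 0.8739 = 0.1261.

β ≈ 0.126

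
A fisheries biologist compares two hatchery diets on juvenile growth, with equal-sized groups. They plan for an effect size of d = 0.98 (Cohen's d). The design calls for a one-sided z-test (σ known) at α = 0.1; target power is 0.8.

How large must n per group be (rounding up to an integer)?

n = 10 per group

Set Φ(δ − 1.282) = 0.8; then δ − 1.282 = Φ⁻¹(0.8) = 0.842, giving δ = 2.123.
δ = d·√(n/2) ⇒ n = 2(δ/d)² = 2 × (2.123 / 0.98)² = 9.39.
Rounding up, n = 10 per group.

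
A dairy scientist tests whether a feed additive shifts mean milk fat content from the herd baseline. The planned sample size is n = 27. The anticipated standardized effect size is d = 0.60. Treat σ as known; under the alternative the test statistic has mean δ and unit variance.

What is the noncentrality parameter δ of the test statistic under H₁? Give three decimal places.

The noncentrality parameter scales effect size by the design's sample-size factor: δ = d·√n = 0.60 × √27 = 3.1177

δ ≈ 3.118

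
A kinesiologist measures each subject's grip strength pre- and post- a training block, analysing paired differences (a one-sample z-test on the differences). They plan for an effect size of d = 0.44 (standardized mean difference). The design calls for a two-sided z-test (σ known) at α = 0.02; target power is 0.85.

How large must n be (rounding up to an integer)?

For power 0.85 need Φ(δ − z_{0.01}) = 0.85, so δ = z_{0.01} + z_{0.15} = 2.326 + 1.036 = 3.363.
(Ignoring the negligible lower-tail rejection probability gives the usual closed-form inversion.)
δ = d·√n ⇒ n = (δ/d)² = (3.363 / 0.44)² = 58.41.
Round up to the next whole unit.

n = 59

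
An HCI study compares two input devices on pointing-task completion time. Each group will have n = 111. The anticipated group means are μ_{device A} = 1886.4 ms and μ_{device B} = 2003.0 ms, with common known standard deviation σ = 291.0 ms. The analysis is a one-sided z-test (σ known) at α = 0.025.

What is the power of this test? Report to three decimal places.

Power ≈ 0.847

Standardized effect: d = |μ_{device A} − μ_{device B}| / σ = |1886.4 − 2003.0| / 291.0 = 0.4007
Noncentrality parameter: δ = d·√(n/2) = 0.4007 × √(111/2) = 2.9851
Critical value for a one-sided test at α = 0.025: z_α = 1.960.
Power = Φ(δ − 1.960) = Φ(1.025) = 0.8473.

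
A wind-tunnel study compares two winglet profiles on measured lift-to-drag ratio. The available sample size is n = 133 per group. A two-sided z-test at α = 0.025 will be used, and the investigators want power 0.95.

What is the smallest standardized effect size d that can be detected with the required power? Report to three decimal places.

d ≈ 0.477

Required noncentrality: δ = z_{0.0125} + z_{0.05} = 2.241 + 1.645 = 3.886.
(Lower-tail contribution to power is negligible for δ > 0.)
δ = d·√(n/2) ⇒ d = δ/√(n/2) = 3.886/√(133/2) = 0.4766.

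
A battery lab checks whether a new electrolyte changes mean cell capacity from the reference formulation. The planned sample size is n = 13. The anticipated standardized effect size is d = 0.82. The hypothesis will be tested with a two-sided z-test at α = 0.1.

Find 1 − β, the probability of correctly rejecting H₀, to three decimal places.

Power ≈ 0.905

Noncentrality parameter: δ = d·√n = 0.82 × √13 = 2.9566
Two-sided α = 0.1 → critical value z_{0.05} = 1.645.
Power = Φ(δ − 1.645) + Φ(−δ − 1.645) = Φ(1.312) + Φ(-4.601) = 0.9052 + 0.0000 = 0.9052.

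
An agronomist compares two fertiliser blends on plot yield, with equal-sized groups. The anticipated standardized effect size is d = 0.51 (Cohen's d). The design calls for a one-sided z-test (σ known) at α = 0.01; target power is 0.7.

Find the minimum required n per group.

n = 63 per group

For power 0.7 need Φ(δ − z_{0.01}) = 0.7, so δ = z_{0.01} + z_{0.30} = 2.326 + 0.524 = 2.851.
δ = d·√(n/2) ⇒ n = 2(δ/d)² = 2 × (2.851 / 0.51)² = 62.49.
Rounding up, n = 63 per group.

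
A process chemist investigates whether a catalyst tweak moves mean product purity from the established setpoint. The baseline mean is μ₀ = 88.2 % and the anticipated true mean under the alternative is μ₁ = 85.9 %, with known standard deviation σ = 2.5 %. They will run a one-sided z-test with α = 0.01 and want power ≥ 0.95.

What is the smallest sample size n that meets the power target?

Standardized effect: d = |μ₁ − μ₀| / σ = |85.9 − 88.2| / 2.5 = 0.9200
Set Φ(δ − 2.326) = 0.95; then δ − 2.326 = Φ⁻¹(0.95) = 1.645, giving δ = 3.971.
δ = d·√n ⇒ n = (δ/d)² = (3.971 / 0.9200)² = 18.63.
Rounding up, n = 19.

n = 19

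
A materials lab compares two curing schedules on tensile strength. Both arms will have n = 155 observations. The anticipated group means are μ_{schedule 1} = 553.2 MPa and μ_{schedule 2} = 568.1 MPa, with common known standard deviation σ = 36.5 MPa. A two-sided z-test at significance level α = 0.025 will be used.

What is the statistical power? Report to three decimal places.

Power ≈ 0.912

Standardized effect: d = |μ_{schedule 1} − μ_{schedule 2}| / σ = |553.2 − 568.1| / 36.5 = 0.4082
Noncentrality parameter: δ = d·√(n/2) = 0.4082 × √(155/2) = 3.5937
Two-sided α = 0.025 → critical value z_{0.0125} = 2.241.
Power = Φ(δ − 2.241) + Φ(−δ − 2.241) = Φ(1.352) + Φ(-5.835) = 0.9119 + 0.0000 = 0.9119.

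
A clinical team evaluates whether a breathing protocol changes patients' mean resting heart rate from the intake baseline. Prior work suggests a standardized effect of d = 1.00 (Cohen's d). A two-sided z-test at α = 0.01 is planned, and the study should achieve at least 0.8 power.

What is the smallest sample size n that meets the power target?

Set Φ(δ − 2.576) = 0.8; then δ − 2.576 = Φ⁻¹(0.8) = 0.842, giving δ = 3.417.
(For δ > 0 the lower-tail rejection region contributes negligibly to power, so the one-term inversion is standard.)
δ = d·√n ⇒ n = (δ/d)² = (3.417 / 1.00)² = 11.68.
Rounding up, n = 12.

n = 12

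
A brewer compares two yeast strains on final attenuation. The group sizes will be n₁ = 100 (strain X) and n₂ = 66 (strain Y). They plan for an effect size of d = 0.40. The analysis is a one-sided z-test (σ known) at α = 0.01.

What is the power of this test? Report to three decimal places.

Power ≈ 0.578

Noncentrality parameter: δ = d / √(1/n₁ + 1/n₂) = 0.40 / √(1/100 + 1/66) = 2.5222
Critical value for a one-sided test at α = 0.01: z_α = 2.326.
Power = P(Z > 2.326 − δ) = Φ(0.196) = 0.5776.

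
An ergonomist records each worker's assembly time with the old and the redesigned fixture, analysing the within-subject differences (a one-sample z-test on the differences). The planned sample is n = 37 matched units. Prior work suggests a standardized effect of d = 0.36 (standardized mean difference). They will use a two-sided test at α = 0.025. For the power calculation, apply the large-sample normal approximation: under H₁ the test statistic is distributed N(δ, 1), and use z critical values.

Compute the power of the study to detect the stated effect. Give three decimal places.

Noncentrality parameter: δ = d·√n = 0.36 × √37 = 2.1898
Critical value for a two-sided test at α = 0.025: z_{α/2} = 2.241.
Power = Φ(δ − 2.241) + Φ(−δ − 2.241) = Φ(-0.052) + Φ(-4.431) = 0.4794 + 0.0000 = 0.4794.

Power ≈ 0.479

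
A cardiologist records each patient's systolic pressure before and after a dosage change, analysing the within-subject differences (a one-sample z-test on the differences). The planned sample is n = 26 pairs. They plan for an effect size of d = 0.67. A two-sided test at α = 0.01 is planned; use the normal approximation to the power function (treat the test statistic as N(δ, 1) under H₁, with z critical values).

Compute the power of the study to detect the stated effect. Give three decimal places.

Noncentrality parameter: δ = d·√n = 0.67 × √26 = 3.4163
Two-sided α = 0.01 → critical value z_{0.005} = 2.576.
Power = Φ(δ − 2.576) + Φ(−δ − 2.576) = Φ(0.841) + Φ(-5.992) = 0.7997 + 0.0000 = 0.7997.

Power ≈ 0.800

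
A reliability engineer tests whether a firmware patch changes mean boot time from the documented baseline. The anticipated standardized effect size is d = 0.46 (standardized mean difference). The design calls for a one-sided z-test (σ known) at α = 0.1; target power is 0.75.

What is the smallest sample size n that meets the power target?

Set Φ(δ − 1.282) = 0.75; then δ − 1.282 = Φ⁻¹(0.75) = 0.674, giving δ = 1.956.
δ = d·√n ⇒ n = (δ/d)² = (1.956 / 0.46)² = 18.08.
Round up to the next whole unit.

n = 19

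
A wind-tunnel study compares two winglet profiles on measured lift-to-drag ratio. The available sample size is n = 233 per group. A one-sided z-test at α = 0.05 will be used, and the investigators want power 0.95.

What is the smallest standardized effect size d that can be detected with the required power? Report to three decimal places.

Need Φ(δ − 1.645) = 0.95, so δ = 1.645 + 1.645 = 3.290.
δ = d·√(n/2) ⇒ d = δ/√(n/2) = 3.290/√(233/2) = 0.3048.

d ≈ 0.305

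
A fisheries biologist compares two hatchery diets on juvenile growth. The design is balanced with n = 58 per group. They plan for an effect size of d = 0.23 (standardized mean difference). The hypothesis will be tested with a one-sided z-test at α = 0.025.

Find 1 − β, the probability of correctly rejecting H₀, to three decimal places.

Power ≈ 0.235

Noncentrality parameter: λ = d·√(n/2) = 0.23 × √(58/2) = 1.2386
One-sided α = 0.025 → critical value z_{0.025} = 1.960.
Power = Φ(λ − 1.960) = Φ(-0.721) = 0.2353.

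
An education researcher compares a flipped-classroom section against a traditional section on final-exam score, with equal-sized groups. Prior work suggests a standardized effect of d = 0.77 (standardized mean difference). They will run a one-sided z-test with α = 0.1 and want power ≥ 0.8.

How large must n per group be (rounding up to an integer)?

For power 0.8 need Φ(δ − z_{0.1}) = 0.8, so δ = z_{0.1} + z_{0.20} = 1.282 + 0.842 = 2.123.
δ = d·√(n/2) ⇒ n = 2(δ/d)² = 2 × (2.123 / 0.77)² = 15.21.
Round up to the next whole unit.

n = 16 per group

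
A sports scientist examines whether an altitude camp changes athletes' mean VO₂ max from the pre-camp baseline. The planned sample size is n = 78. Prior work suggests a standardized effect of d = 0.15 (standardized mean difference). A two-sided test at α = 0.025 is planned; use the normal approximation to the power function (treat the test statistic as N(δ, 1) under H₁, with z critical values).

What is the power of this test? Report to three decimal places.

Power ≈ 0.180

Noncentrality parameter: δ = d·√n = 0.15 × √78 = 1.3248
Two-sided α = 0.025 → critical value z_{0.0125} = 2.241.
Power = Φ(δ − 2.241) + Φ(−δ − 2.241) = Φ(-0.917) + Φ(-3.566) = 0.1797 + 0.0002 = 0.1798.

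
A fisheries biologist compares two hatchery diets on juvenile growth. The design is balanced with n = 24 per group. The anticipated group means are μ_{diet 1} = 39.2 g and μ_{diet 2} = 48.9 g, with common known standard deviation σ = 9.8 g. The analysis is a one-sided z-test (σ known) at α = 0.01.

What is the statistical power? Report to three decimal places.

Standardized effect: d = |μ_{diet 1} − μ_{diet 2}| / σ = |39.2 − 48.9| / 9.8 = 0.9898
Noncentrality parameter: δ = d·√(n/2) = 0.9898 × √(24/2) = 3.4288
Critical value for a one-sided test at α = 0.01: z_α = 2.326.
Power = P(Z > 2.326 − δ) = Φ(1.102) = 0.8649.

Power ≈ 0.865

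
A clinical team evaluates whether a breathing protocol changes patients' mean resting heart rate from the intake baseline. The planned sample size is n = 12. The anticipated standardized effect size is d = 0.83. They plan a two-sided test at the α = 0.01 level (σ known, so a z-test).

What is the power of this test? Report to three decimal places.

Power ≈ 0.618

Noncentrality parameter: δ = d·√n = 0.83 × √12 = 2.8752
Critical value for a two-sided test at α = 0.01: z_{α/2} = 2.576.
Power = Φ(δ − 2.576) + Φ(−δ − 2.576) = Φ(0.299) + Φ(-5.451) = 0.6177 + 0.0000 = 0.6177.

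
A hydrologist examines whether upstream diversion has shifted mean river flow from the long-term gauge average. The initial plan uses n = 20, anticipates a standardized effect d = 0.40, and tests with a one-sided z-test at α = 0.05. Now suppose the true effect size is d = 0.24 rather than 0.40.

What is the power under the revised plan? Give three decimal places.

Power ≈ 0.284

With d = 0.24: δ = d·√n = 0.24 × √20 = 1.0733. Critical value z_{0.05} = 1.645.
Revised power = P(Z > 1.645 − δ) = Φ(-0.572) = 0.2838.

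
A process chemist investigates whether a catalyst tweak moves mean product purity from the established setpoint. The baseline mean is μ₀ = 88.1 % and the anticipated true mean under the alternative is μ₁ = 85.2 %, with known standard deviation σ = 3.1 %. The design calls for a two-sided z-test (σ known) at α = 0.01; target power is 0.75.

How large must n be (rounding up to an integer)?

Standardized effect: d = |μ₁ − μ₀| / σ = |85.2 − 88.1| / 3.1 = 0.9355
For power 0.75 need Φ(δ − z_{0.005}) = 0.75, so δ = z_{0.005} + z_{0.25} = 2.576 + 0.674 = 3.250.
(For δ > 0 the lower-tail rejection region contributes negligibly to power, so the one-term inversion is standard.)
δ = d·√n ⇒ n = (δ/d)² = (3.250 / 0.9355)² = 12.07.
Round up to the next whole unit.

n = 13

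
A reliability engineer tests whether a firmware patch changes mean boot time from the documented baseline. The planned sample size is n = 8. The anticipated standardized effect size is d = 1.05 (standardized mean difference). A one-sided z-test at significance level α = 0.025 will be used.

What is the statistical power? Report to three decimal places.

Noncentrality parameter: δ = d·√n = 1.05 × √8 = 2.9698
Critical value for a one-sided test at α = 0.025: z_α = 1.960.
Power = Φ(δ − 1.960) = Φ(1.010) = 0.8437.

Power ≈ 0.844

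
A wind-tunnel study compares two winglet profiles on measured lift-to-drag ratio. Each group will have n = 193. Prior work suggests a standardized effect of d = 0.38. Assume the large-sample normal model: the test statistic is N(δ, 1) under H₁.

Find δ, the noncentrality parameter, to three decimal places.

δ ≈ 3.733

The noncentrality parameter scales effect size by the design's sample-size factor: δ = d·√(n/2) = 0.38 × √(193/2) = 3.7329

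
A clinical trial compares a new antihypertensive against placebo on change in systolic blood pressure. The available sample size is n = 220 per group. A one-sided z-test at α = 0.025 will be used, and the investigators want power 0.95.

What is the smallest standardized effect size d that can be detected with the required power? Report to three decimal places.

Need Φ(δ − 1.960) = 0.95, so δ = 1.960 + 1.645 = 3.605.
δ = d·√(n/2) ⇒ d = δ/√(n/2) = 3.605/√(220/2) = 0.3437.

d ≈ 0.344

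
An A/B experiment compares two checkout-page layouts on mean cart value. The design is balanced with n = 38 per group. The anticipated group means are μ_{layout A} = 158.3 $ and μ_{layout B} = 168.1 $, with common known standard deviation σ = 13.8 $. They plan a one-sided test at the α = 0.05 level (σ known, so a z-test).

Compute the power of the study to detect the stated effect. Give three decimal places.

Standardized effect: d = |μ_{layout A} − μ_{layout B}| / σ = |158.3 − 168.1| / 13.8 = 0.7101
Noncentrality parameter: δ = d·√(n/2) = 0.7101 × √(38/2) = 3.0954
One-sided α = 0.05 → critical value z_{0.05} = 1.645.
Power = Φ(δ − 1.645) = Φ(1.451) = 0.9266.

Power ≈ 0.927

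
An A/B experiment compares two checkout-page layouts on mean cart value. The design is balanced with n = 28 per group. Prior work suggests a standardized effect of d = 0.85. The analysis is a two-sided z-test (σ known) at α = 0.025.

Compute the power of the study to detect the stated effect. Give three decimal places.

Noncentrality parameter: δ = d·√(n/2) = 0.85 × √(28/2) = 3.1804
Critical value for a two-sided test at α = 0.025: z_{α/2} = 2.241.
Power = Φ(δ − 2.241) + Φ(−δ − 2.241) = Φ(0.939) + Φ(-5.422) = 0.8261 + 0.0000 = 0.8261.

Power ≈ 0.826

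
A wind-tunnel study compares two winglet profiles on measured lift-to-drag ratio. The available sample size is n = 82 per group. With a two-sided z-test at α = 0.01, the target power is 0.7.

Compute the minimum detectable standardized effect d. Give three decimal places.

d ≈ 0.484

Required noncentrality: δ = z_{0.005} + z_{0.30} = 2.576 + 0.524 = 3.100.
(Lower-tail contribution to power is negligible for δ > 0.)
δ = d·√(n/2) ⇒ d = δ/√(n/2) = 3.100/√(82/2) = 0.4842.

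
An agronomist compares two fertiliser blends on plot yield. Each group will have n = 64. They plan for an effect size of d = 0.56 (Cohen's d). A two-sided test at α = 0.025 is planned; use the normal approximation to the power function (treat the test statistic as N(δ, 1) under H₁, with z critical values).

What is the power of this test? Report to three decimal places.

Power ≈ 0.823

Noncentrality parameter: δ = d·√(n/2) = 0.56 × √(64/2) = 3.1678
Two-sided α = 0.025 → critical value z_{0.0125} = 2.241.
Power = Φ(δ − 2.241) + Φ(−δ − 2.241) = Φ(0.926) + Φ(-5.409) = 0.8229 + 0.0000 = 0.8229.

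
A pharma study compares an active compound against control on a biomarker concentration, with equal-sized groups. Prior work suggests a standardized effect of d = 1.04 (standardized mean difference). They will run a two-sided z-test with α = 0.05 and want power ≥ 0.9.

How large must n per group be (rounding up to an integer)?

n = 20 per group

For power 0.9 need Φ(δ − z_{0.025}) = 0.9, so δ = z_{0.025} + z_{0.10} = 1.960 + 1.282 = 3.242.
(The Φ(−δ − z_{α/2}) term is vanishingly small for δ > 0 and is dropped in the standard sample-size formula.)
δ = d·√(n/2) ⇒ n = 2(δ/d)² = 2 × (3.242 / 1.04)² = 19.43.
Round up to the next whole unit.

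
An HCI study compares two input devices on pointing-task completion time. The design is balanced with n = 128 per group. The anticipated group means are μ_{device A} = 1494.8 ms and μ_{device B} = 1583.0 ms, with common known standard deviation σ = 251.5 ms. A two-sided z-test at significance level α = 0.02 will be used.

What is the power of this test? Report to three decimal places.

Standardized effect: d = |μ_{device A} − μ_{device B}| / σ = |1494.8 − 1583.0| / 251.5 = 0.3507
Noncentrality parameter: δ = d·√(n/2) = 0.3507 × √(128/2) = 2.8056
Two-sided α = 0.02 → critical value z_{0.01} = 2.326.
Power = Φ(δ − 2.326) + Φ(−δ − 2.326) = Φ(0.479) + Φ(-5.132) = 0.6841 + 0.0000 = 0.6841.

Power ≈ 0.684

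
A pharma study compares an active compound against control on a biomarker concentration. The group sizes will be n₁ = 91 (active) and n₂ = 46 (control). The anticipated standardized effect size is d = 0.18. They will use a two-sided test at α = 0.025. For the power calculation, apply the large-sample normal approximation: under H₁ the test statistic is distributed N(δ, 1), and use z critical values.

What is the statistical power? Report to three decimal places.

Power ≈ 0.107

Noncentrality parameter: δ = d / √(1/n₁ + 1/n₂) = 0.18 / √(1/91 + 1/46) = 0.9950
Critical value for a two-sided test at α = 0.025: z_{α/2} = 2.241.
Power = Φ(δ − 2.241) + Φ(−δ − 2.241) = Φ(-1.246) + Φ(-3.236) = 0.1063 + 0.0006 = 0.1069.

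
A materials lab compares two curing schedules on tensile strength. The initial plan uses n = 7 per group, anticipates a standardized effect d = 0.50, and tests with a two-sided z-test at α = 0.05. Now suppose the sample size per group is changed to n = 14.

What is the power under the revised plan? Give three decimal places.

With n = 14 per group: δ = d·√(n/2) = 0.50 × √(14/2) = 1.3229. Critical value z_{0.025} = 1.960.
Revised power = Φ(δ − 1.960) + Φ(−δ − 1.960) = Φ(-0.637) + Φ(-3.283) = 0.2620 + 0.0005 = 0.2625.

Power ≈ 0.263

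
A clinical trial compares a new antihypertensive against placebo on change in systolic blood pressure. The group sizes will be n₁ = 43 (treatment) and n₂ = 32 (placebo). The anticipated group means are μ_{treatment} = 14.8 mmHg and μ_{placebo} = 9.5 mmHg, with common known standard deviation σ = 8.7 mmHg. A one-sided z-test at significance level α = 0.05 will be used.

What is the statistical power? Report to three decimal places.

Power ≈ 0.833

Standardized effect: d = |μ_{treatment} − μ_{placebo}| / σ = |14.8 − 9.5| / 8.7 = 0.6092
Noncentrality parameter: δ = d / √(1/n₁ + 1/n₂) = 0.6092 / √(1/43 + 1/32) = 2.6094
One-sided α = 0.05 → critical value z_{0.05} = 1.645.
Power = P(Z > 1.645 − δ) = Φ(0.965) = 0.8326.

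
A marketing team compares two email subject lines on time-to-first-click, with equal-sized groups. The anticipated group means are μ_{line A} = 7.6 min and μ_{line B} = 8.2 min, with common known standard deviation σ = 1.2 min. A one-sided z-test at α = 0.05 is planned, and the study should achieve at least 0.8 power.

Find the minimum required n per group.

n = 50 per group

Standardized effect: d = |μ_{line A} − μ_{line B}| / σ = |7.6 − 8.2| / 1.2 = 0.5000
For power 0.8 need Φ(δ − z_{0.05}) = 0.8, so δ = z_{0.05} + z_{0.20} = 1.645 + 0.842 = 2.486.
δ = d·√(n/2) ⇒ n = 2(δ/d)² = 2 × (2.486 / 0.5000)² = 49.46.
Rounding up, n = 50 per group.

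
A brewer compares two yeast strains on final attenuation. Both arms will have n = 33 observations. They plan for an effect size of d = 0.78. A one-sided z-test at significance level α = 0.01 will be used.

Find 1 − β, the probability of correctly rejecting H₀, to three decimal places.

Power ≈ 0.800

Noncentrality parameter: δ = d·√(n/2) = 0.78 × √(33/2) = 3.1684
Critical value for a one-sided test at α = 0.01: z_α = 2.326.
Power = Φ(δ − 2.326) = Φ(0.842) = 0.8001.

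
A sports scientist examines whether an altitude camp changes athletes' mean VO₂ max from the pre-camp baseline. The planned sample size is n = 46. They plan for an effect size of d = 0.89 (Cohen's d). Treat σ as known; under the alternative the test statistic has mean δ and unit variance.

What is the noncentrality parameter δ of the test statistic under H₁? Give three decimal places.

δ ≈ 6.036

The noncentrality parameter scales effect size by the design's sample-size factor: δ = d·√n = 0.89 × √46 = 6.0363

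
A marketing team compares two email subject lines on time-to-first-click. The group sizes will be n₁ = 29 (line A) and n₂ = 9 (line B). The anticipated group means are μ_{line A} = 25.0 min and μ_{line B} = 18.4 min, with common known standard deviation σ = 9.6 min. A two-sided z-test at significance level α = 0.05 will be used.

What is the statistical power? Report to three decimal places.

Standardized effect: d = |μ_{line A} − μ_{line B}| / σ = |25.0 − 18.4| / 9.6 = 0.6875
Noncentrality parameter: δ = d / √(1/n₁ + 1/n₂) = 0.6875 / √(1/29 + 1/9) = 1.8018
Critical value for a two-sided test at α = 0.05: z_{α/2} = 1.960.
Power = Φ(δ − 1.960) + Φ(−δ − 1.960) = Φ(-0.158) + Φ(-3.762) = 0.4372 + 0.0001 = 0.4372.

Power ≈ 0.437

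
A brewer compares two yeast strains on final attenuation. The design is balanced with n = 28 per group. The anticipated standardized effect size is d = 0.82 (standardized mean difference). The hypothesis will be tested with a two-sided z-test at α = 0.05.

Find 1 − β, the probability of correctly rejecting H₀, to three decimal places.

Noncentrality parameter: δ = d·√(n/2) = 0.82 × √(28/2) = 3.0682
Critical value for a two-sided test at α = 0.05: z_{α/2} = 1.960.
Power = Φ(δ − 1.960) + Φ(−δ − 1.960) = Φ(1.108) + Φ(-5.028) = 0.8661 + 0.0000 = 0.8661.

Power ≈ 0.866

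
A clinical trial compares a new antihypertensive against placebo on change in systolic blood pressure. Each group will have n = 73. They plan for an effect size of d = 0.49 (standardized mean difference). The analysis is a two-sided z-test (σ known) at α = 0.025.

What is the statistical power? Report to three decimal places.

Noncentrality parameter: δ = d·√(n/2) = 0.49 × √(73/2) = 2.9603
Two-sided α = 0.025 → critical value z_{0.0125} = 2.241.
Power = Φ(δ − 2.241) + Φ(−δ − 2.241) = Φ(0.719) + Φ(-5.202) = 0.7639 + 0.0000 = 0.7639.

Power ≈ 0.764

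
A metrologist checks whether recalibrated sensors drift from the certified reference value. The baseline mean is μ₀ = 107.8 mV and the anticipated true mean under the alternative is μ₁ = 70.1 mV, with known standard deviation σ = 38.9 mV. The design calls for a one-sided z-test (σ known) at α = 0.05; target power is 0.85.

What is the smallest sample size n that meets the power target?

n = 8

Standardized effect: d = |μ₁ − μ₀| / σ = |70.1 − 107.8| / 38.9 = 0.9692
Set Φ(δ − 1.645) = 0.85; then δ − 1.645 = Φ⁻¹(0.85) = 1.036, giving δ = 2.681.
δ = d·√n ⇒ n = (δ/d)² = (2.681 / 0.9692)² = 7.65.
Rounding up, n = 8.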